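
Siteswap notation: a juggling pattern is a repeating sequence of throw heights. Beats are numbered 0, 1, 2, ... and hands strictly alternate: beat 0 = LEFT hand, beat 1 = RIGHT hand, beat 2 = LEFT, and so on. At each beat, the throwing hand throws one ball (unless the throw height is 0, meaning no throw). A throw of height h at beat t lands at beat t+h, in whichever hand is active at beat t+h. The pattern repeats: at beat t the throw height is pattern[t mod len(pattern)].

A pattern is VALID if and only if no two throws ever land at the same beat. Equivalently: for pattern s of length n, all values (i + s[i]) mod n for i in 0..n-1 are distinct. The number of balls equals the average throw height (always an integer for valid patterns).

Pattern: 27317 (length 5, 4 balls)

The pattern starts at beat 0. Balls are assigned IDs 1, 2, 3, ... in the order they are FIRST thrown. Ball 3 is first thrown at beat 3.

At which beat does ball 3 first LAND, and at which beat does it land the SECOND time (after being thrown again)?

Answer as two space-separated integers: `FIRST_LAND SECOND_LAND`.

Beat 0 (L): throw ball1 h=2 -> lands@2:L; in-air after throw: [b1@2:L]
Beat 1 (R): throw ball2 h=7 -> lands@8:L; in-air after throw: [b1@2:L b2@8:L]
Beat 2 (L): throw ball1 h=3 -> lands@5:R; in-air after throw: [b1@5:R b2@8:L]
Beat 3 (R): throw ball3 h=1 -> lands@4:L; in-air after throw: [b3@4:L b1@5:R b2@8:L]
Beat 4 (L): throw ball3 h=7 -> lands@11:R; in-air after throw: [b1@5:R b2@8:L b3@11:R]
Beat 5 (R): throw ball1 h=2 -> lands@7:R; in-air after throw: [b1@7:R b2@8:L b3@11:R]
Beat 6 (L): throw ball4 h=7 -> lands@13:R; in-air after throw: [b1@7:R b2@8:L b3@11:R b4@13:R]
Beat 7 (R): throw ball1 h=3 -> lands@10:L; in-air after throw: [b2@8:L b1@10:L b3@11:R b4@13:R]
Beat 8 (L): throw ball2 h=1 -> lands@9:R; in-air after throw: [b2@9:R b1@10:L b3@11:R b4@13:R]
Beat 9 (R): throw ball2 h=7 -> lands@16:L; in-air after throw: [b1@10:L b3@11:R b4@13:R b2@16:L]
Beat 10 (L): throw ball1 h=2 -> lands@12:L; in-air after throw: [b3@11:R b1@12:L b4@13:R b2@16:L]
Beat 11 (R): throw ball3 h=7 -> lands@18:L; in-air after throw: [b1@12:L b4@13:R b2@16:L b3@18:L]
Ball 3: thrown@3 h=1 -> first land @4; rethrown@4 h=7 -> second land @11

Answer: 4 11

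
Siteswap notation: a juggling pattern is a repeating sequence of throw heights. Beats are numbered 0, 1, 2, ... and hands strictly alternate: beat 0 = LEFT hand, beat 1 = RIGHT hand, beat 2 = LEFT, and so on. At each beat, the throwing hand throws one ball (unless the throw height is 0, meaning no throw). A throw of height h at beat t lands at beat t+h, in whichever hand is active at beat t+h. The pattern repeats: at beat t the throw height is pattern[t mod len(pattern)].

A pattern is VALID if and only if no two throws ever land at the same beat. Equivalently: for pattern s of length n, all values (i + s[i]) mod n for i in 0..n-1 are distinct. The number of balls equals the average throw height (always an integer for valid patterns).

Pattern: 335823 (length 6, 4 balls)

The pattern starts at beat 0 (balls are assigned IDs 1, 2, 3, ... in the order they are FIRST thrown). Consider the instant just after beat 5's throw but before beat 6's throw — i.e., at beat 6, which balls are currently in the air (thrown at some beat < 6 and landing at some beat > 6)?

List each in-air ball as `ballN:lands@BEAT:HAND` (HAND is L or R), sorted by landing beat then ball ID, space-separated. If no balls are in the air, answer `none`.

Beat 0 (L): throw ball1 h=3 -> lands@3:R; in-air after throw: [b1@3:R]
Beat 1 (R): throw ball2 h=3 -> lands@4:L; in-air after throw: [b1@3:R b2@4:L]
Beat 2 (L): throw ball3 h=5 -> lands@7:R; in-air after throw: [b1@3:R b2@4:L b3@7:R]
Beat 3 (R): throw ball1 h=8 -> lands@11:R; in-air after throw: [b2@4:L b3@7:R b1@11:R]
Beat 4 (L): throw ball2 h=2 -> lands@6:L; in-air after throw: [b2@6:L b3@7:R b1@11:R]
Beat 5 (R): throw ball4 h=3 -> lands@8:L; in-air after throw: [b2@6:L b3@7:R b4@8:L b1@11:R]
Beat 6 (L): throw ball2 h=3 -> lands@9:R; in-air after throw: [b3@7:R b4@8:L b2@9:R b1@11:R]

Answer: ball3:lands@7:R ball4:lands@8:L ball1:lands@11:R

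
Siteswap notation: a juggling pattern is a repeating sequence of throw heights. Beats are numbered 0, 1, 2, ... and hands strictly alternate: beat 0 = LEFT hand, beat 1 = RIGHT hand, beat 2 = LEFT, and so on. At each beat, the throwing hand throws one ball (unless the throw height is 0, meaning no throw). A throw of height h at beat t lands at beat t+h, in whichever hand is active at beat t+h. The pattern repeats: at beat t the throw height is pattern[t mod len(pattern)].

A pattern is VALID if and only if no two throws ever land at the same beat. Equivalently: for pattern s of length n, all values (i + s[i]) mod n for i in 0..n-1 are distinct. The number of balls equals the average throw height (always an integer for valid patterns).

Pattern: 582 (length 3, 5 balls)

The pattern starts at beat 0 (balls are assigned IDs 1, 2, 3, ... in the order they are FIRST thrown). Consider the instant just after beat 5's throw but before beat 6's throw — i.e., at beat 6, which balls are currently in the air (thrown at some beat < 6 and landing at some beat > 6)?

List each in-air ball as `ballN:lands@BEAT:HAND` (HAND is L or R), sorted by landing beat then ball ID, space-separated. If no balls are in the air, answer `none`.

Beat 0 (L): throw ball1 h=5 -> lands@5:R; in-air after throw: [b1@5:R]
Beat 1 (R): throw ball2 h=8 -> lands@9:R; in-air after throw: [b1@5:R b2@9:R]
Beat 2 (L): throw ball3 h=2 -> lands@4:L; in-air after throw: [b3@4:L b1@5:R b2@9:R]
Beat 3 (R): throw ball4 h=5 -> lands@8:L; in-air after throw: [b3@4:L b1@5:R b4@8:L b2@9:R]
Beat 4 (L): throw ball3 h=8 -> lands@12:L; in-air after throw: [b1@5:R b4@8:L b2@9:R b3@12:L]
Beat 5 (R): throw ball1 h=2 -> lands@7:R; in-air after throw: [b1@7:R b4@8:L b2@9:R b3@12:L]
Beat 6 (L): throw ball5 h=5 -> lands@11:R; in-air after throw: [b1@7:R b4@8:L b2@9:R b5@11:R b3@12:L]

Answer: ball1:lands@7:R ball4:lands@8:L ball2:lands@9:R ball3:lands@12:L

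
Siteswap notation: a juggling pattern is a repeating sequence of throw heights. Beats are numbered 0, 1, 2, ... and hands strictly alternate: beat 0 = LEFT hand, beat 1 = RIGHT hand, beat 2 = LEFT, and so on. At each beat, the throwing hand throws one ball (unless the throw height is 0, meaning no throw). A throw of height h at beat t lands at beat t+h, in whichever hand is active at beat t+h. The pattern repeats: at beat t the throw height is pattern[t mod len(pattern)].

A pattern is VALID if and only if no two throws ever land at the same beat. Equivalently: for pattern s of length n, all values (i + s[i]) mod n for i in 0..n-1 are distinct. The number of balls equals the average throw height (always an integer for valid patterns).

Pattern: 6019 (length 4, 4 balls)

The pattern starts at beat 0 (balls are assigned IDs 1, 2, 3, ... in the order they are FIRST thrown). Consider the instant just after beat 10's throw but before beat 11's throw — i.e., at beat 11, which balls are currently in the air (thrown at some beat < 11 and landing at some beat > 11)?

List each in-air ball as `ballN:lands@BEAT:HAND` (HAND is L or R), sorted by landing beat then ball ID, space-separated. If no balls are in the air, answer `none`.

Answer: ball2:lands@12:L ball4:lands@14:L ball1:lands@16:L

Derivation:
Beat 0 (L): throw ball1 h=6 -> lands@6:L; in-air after throw: [b1@6:L]
Beat 2 (L): throw ball2 h=1 -> lands@3:R; in-air after throw: [b2@3:R b1@6:L]
Beat 3 (R): throw ball2 h=9 -> lands@12:L; in-air after throw: [b1@6:L b2@12:L]
Beat 4 (L): throw ball3 h=6 -> lands@10:L; in-air after throw: [b1@6:L b3@10:L b2@12:L]
Beat 6 (L): throw ball1 h=1 -> lands@7:R; in-air after throw: [b1@7:R b3@10:L b2@12:L]
Beat 7 (R): throw ball1 h=9 -> lands@16:L; in-air after throw: [b3@10:L b2@12:L b1@16:L]
Beat 8 (L): throw ball4 h=6 -> lands@14:L; in-air after throw: [b3@10:L b2@12:L b4@14:L b1@16:L]
Beat 10 (L): throw ball3 h=1 -> lands@11:R; in-air after throw: [b3@11:R b2@12:L b4@14:L b1@16:L]
Beat 11 (R): throw ball3 h=9 -> lands@20:L; in-air after throw: [b2@12:L b4@14:L b1@16:L b3@20:L]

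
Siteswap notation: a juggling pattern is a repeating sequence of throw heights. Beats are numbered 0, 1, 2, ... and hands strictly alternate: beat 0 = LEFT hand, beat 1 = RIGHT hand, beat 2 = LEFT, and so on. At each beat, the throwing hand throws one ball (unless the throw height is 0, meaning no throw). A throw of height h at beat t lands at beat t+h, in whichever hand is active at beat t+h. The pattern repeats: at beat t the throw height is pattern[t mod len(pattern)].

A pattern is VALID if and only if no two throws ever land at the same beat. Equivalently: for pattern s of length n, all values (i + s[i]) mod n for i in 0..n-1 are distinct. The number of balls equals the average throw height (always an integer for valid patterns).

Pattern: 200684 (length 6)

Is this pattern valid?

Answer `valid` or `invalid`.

Answer: invalid

Derivation:
i=0: (i + s[i]) mod n = (0 + 2) mod 6 = 2
i=1: (i + s[i]) mod n = (1 + 0) mod 6 = 1
i=2: (i + s[i]) mod n = (2 + 0) mod 6 = 2
i=3: (i + s[i]) mod n = (3 + 6) mod 6 = 3
i=4: (i + s[i]) mod n = (4 + 8) mod 6 = 0
i=5: (i + s[i]) mod n = (5 + 4) mod 6 = 3
Residues: [2, 1, 2, 3, 0, 3], distinct: False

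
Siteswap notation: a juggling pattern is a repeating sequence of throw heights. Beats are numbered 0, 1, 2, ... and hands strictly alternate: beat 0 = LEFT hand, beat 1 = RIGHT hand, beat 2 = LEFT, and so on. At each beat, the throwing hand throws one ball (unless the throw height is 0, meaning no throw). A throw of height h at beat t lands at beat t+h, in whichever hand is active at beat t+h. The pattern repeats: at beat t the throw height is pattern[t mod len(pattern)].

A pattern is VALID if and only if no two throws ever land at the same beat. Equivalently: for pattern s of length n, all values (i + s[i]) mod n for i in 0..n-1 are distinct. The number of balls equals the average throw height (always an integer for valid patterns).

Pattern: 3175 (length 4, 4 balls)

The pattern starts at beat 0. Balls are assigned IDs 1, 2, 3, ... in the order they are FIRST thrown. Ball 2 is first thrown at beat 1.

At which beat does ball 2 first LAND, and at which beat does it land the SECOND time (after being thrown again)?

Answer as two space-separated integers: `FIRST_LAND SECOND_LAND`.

Beat 0 (L): throw ball1 h=3 -> lands@3:R; in-air after throw: [b1@3:R]
Beat 1 (R): throw ball2 h=1 -> lands@2:L; in-air after throw: [b2@2:L b1@3:R]
Beat 2 (L): throw ball2 h=7 -> lands@9:R; in-air after throw: [b1@3:R b2@9:R]
Beat 3 (R): throw ball1 h=5 -> lands@8:L; in-air after throw: [b1@8:L b2@9:R]
Beat 4 (L): throw ball3 h=3 -> lands@7:R; in-air after throw: [b3@7:R b1@8:L b2@9:R]
Beat 5 (R): throw ball4 h=1 -> lands@6:L; in-air after throw: [b4@6:L b3@7:R b1@8:L b2@9:R]
Beat 6 (L): throw ball4 h=7 -> lands@13:R; in-air after throw: [b3@7:R b1@8:L b2@9:R b4@13:R]
Beat 7 (R): throw ball3 h=5 -> lands@12:L; in-air after throw: [b1@8:L b2@9:R b3@12:L b4@13:R]
Beat 8 (L): throw ball1 h=3 -> lands@11:R; in-air after throw: [b2@9:R b1@11:R b3@12:L b4@13:R]
Beat 9 (R): throw ball2 h=1 -> lands@10:L; in-air after throw: [b2@10:L b1@11:R b3@12:L b4@13:R]
Ball 2: thrown@1 h=1 -> first land @2; rethrown@2 h=7 -> second land @9

Answer: 2 9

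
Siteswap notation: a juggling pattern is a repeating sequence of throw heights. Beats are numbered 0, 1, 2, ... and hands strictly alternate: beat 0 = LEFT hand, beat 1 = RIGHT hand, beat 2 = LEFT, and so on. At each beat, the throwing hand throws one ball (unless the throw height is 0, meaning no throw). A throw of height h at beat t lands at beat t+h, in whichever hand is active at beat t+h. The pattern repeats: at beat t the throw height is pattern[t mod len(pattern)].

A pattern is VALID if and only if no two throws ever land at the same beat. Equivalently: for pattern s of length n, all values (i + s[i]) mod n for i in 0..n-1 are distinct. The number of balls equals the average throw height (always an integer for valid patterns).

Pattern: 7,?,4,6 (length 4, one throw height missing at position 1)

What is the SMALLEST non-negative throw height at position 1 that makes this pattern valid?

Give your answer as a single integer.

Answer: 3

Derivation:
i=0: (0 + 7) mod 4 = 3
i=1: s[i]=? (unknown)
i=2: (2 + 4) mod 4 = 2
i=3: (3 + 6) mod 4 = 1
Known residues: [1, 2, 3]; need a permutation of 0..3, so missing residue r = 0
Need (1 + s) mod 4 = 0; smallest s = (0 - 1) mod 4 = 3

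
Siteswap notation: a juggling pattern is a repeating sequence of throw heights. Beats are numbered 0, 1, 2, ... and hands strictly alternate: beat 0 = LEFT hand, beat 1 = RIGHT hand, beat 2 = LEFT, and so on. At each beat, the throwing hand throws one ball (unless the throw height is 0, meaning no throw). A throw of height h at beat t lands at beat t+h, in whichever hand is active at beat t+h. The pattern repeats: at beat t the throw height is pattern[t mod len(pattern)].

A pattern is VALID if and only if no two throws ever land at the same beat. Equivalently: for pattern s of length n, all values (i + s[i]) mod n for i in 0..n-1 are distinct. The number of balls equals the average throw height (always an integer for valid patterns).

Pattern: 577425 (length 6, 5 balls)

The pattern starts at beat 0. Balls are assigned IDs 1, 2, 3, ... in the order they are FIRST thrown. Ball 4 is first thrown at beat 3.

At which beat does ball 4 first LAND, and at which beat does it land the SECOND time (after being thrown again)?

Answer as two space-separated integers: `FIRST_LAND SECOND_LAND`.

Answer: 7 14

Derivation:
Beat 0 (L): throw ball1 h=5 -> lands@5:R; in-air after throw: [b1@5:R]
Beat 1 (R): throw ball2 h=7 -> lands@8:L; in-air after throw: [b1@5:R b2@8:L]
Beat 2 (L): throw ball3 h=7 -> lands@9:R; in-air after throw: [b1@5:R b2@8:L b3@9:R]
Beat 3 (R): throw ball4 h=4 -> lands@7:R; in-air after throw: [b1@5:R b4@7:R b2@8:L b3@9:R]
Beat 4 (L): throw ball5 h=2 -> lands@6:L; in-air after throw: [b1@5:R b5@6:L b4@7:R b2@8:L b3@9:R]
Beat 5 (R): throw ball1 h=5 -> lands@10:L; in-air after throw: [b5@6:L b4@7:R b2@8:L b3@9:R b1@10:L]
Beat 6 (L): throw ball5 h=5 -> lands@11:R; in-air after throw: [b4@7:R b2@8:L b3@9:R b1@10:L b5@11:R]
Beat 7 (R): throw ball4 h=7 -> lands@14:L; in-air after throw: [b2@8:L b3@9:R b1@10:L b5@11:R b4@14:L]
Beat 8 (L): throw ball2 h=7 -> lands@15:R; in-air after throw: [b3@9:R b1@10:L b5@11:R b4@14:L b2@15:R]
Beat 9 (R): throw ball3 h=4 -> lands@13:R; in-air after throw: [b1@10:L b5@11:R b3@13:R b4@14:L b2@15:R]
Beat 10 (L): throw ball1 h=2 -> lands@12:L; in-air after throw: [b5@11:R b1@12:L b3@13:R b4@14:L b2@15:R]
Beat 11 (R): throw ball5 h=5 -> lands@16:L; in-air after throw: [b1@12:L b3@13:R b4@14:L b2@15:R b5@16:L]
Beat 12 (L): throw ball1 h=5 -> lands@17:R; in-air after throw: [b3@13:R b4@14:L b2@15:R b5@16:L b1@17:R]
Beat 13 (R): throw ball3 h=7 -> lands@20:L; in-air after throw: [b4@14:L b2@15:R b5@16:L b1@17:R b3@20:L]
Beat 14 (L): throw ball4 h=7 -> lands@21:R; in-air after throw: [b2@15:R b5@16:L b1@17:R b3@20:L b4@21:R]
Ball 4: thrown@3 h=4 -> first land @7; rethrown@7 h=7 -> second land @14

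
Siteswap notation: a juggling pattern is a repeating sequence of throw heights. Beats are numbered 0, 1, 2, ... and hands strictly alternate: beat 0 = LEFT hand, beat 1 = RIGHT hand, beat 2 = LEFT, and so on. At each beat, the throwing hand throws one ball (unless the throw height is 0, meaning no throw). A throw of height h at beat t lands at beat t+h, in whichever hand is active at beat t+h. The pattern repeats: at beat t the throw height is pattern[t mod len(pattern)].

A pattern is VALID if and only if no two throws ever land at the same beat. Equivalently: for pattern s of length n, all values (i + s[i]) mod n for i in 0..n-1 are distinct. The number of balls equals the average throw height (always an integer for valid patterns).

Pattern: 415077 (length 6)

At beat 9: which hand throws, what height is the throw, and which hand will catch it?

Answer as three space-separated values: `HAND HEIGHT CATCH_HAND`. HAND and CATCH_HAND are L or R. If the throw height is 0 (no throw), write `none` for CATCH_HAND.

Answer: R 0 none

Derivation:
Beat 9: 9 mod 2 = 1, so hand = R
Throw height = pattern[9 mod 6] = pattern[3] = 0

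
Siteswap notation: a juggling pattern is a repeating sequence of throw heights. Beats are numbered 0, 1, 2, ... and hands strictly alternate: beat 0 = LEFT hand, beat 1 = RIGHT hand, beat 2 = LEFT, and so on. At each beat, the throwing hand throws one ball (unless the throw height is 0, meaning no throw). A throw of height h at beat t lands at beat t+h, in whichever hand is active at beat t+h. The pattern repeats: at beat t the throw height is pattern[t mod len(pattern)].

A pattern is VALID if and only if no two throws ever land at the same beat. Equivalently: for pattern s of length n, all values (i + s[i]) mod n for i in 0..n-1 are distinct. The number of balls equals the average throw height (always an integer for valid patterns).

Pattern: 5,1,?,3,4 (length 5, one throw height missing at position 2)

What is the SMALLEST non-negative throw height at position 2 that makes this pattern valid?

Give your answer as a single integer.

i=0: (0 + 5) mod 5 = 0
i=1: (1 + 1) mod 5 = 2
i=2: s[i]=? (unknown)
i=3: (3 + 3) mod 5 = 1
i=4: (4 + 4) mod 5 = 3
Known residues: [0, 1, 2, 3]; need a permutation of 0..4, so missing residue r = 4
Need (2 + s) mod 5 = 4; smallest s = (4 - 2) mod 5 = 2

Answer: 2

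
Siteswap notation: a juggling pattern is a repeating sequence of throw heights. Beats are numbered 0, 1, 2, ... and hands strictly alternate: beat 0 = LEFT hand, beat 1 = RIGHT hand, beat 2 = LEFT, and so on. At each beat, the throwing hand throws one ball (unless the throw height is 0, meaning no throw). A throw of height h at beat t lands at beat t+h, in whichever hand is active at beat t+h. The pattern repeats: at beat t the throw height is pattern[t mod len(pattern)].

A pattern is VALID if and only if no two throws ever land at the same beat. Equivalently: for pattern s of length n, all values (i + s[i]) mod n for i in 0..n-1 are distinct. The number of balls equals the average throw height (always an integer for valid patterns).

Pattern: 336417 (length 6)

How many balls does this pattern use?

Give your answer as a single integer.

Answer: 4

Derivation:
Pattern = [3, 3, 6, 4, 1, 7], length n = 6
  position 0: throw height = 3, running sum = 3
  position 1: throw height = 3, running sum = 6
  position 2: throw height = 6, running sum = 12
  position 3: throw height = 4, running sum = 16
  position 4: throw height = 1, running sum = 17
  position 5: throw height = 7, running sum = 24
Total sum = 24; balls = sum / n = 24 / 6 = 4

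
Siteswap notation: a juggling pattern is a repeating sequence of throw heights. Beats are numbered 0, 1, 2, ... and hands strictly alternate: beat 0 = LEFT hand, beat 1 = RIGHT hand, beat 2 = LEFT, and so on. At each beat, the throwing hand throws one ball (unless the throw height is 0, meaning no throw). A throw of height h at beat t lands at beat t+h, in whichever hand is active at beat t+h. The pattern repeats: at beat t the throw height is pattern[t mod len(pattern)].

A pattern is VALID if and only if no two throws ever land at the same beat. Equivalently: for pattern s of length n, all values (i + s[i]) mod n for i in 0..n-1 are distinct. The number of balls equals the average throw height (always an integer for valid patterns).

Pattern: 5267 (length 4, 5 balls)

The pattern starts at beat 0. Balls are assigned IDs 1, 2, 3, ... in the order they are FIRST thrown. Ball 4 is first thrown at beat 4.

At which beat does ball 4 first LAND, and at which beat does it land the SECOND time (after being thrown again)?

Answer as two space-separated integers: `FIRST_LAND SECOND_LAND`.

Answer: 9 11

Derivation:
Beat 0 (L): throw ball1 h=5 -> lands@5:R; in-air after throw: [b1@5:R]
Beat 1 (R): throw ball2 h=2 -> lands@3:R; in-air after throw: [b2@3:R b1@5:R]
Beat 2 (L): throw ball3 h=6 -> lands@8:L; in-air after throw: [b2@3:R b1@5:R b3@8:L]
Beat 3 (R): throw ball2 h=7 -> lands@10:L; in-air after throw: [b1@5:R b3@8:L b2@10:L]
Beat 4 (L): throw ball4 h=5 -> lands@9:R; in-air after throw: [b1@5:R b3@8:L b4@9:R b2@10:L]
Beat 5 (R): throw ball1 h=2 -> lands@7:R; in-air after throw: [b1@7:R b3@8:L b4@9:R b2@10:L]
Beat 6 (L): throw ball5 h=6 -> lands@12:L; in-air after throw: [b1@7:R b3@8:L b4@9:R b2@10:L b5@12:L]
Beat 7 (R): throw ball1 h=7 -> lands@14:L; in-air after throw: [b3@8:L b4@9:R b2@10:L b5@12:L b1@14:L]
Beat 8 (L): throw ball3 h=5 -> lands@13:R; in-air after throw: [b4@9:R b2@10:L b5@12:L b3@13:R b1@14:L]
Beat 9 (R): throw ball4 h=2 -> lands@11:R; in-air after throw: [b2@10:L b4@11:R b5@12:L b3@13:R b1@14:L]
Beat 10 (L): throw ball2 h=6 -> lands@16:L; in-air after throw: [b4@11:R b5@12:L b3@13:R b1@14:L b2@16:L]
Beat 11 (R): throw ball4 h=7 -> lands@18:L; in-air after throw: [b5@12:L b3@13:R b1@14:L b2@16:L b4@18:L]
Ball 4: thrown@4 h=5 -> first land @9; rethrown@9 h=2 -> second land @11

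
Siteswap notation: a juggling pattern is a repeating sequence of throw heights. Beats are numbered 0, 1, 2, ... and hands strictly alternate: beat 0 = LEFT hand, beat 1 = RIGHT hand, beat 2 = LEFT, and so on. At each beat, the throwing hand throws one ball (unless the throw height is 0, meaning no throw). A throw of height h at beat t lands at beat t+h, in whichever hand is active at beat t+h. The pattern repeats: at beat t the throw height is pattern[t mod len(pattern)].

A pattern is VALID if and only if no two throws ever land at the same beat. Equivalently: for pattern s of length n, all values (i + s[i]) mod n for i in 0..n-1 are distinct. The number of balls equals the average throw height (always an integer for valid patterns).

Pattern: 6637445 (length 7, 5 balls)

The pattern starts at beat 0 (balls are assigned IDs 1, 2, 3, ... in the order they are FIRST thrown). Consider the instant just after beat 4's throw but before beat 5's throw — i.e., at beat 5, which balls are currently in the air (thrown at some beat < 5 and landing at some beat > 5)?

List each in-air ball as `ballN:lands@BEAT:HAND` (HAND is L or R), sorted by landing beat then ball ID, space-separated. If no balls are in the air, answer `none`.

Answer: ball1:lands@6:L ball2:lands@7:R ball5:lands@8:L ball4:lands@10:L

Derivation:
Beat 0 (L): throw ball1 h=6 -> lands@6:L; in-air after throw: [b1@6:L]
Beat 1 (R): throw ball2 h=6 -> lands@7:R; in-air after throw: [b1@6:L b2@7:R]
Beat 2 (L): throw ball3 h=3 -> lands@5:R; in-air after throw: [b3@5:R b1@6:L b2@7:R]
Beat 3 (R): throw ball4 h=7 -> lands@10:L; in-air after throw: [b3@5:R b1@6:L b2@7:R b4@10:L]
Beat 4 (L): throw ball5 h=4 -> lands@8:L; in-air after throw: [b3@5:R b1@6:L b2@7:R b5@8:L b4@10:L]
Beat 5 (R): throw ball3 h=4 -> lands@9:R; in-air after throw: [b1@6:L b2@7:R b5@8:L b3@9:R b4@10:L]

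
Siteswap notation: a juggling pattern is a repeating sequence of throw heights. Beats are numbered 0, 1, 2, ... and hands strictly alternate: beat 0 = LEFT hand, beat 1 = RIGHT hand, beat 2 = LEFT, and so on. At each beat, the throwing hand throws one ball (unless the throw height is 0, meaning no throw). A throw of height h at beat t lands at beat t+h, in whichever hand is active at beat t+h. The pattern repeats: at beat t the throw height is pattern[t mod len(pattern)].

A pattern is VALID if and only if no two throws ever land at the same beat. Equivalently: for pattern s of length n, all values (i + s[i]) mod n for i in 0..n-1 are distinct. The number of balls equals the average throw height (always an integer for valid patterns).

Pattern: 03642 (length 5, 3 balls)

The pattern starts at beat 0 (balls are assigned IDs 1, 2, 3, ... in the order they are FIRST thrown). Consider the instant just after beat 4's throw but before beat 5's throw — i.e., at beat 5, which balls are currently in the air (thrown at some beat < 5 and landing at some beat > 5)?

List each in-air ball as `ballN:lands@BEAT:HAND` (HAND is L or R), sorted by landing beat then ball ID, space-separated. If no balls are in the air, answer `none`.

Answer: ball1:lands@6:L ball3:lands@7:R ball2:lands@8:L

Derivation:
Beat 1 (R): throw ball1 h=3 -> lands@4:L; in-air after throw: [b1@4:L]
Beat 2 (L): throw ball2 h=6 -> lands@8:L; in-air after throw: [b1@4:L b2@8:L]
Beat 3 (R): throw ball3 h=4 -> lands@7:R; in-air after throw: [b1@4:L b3@7:R b2@8:L]
Beat 4 (L): throw ball1 h=2 -> lands@6:L; in-air after throw: [b1@6:L b3@7:R b2@8:L]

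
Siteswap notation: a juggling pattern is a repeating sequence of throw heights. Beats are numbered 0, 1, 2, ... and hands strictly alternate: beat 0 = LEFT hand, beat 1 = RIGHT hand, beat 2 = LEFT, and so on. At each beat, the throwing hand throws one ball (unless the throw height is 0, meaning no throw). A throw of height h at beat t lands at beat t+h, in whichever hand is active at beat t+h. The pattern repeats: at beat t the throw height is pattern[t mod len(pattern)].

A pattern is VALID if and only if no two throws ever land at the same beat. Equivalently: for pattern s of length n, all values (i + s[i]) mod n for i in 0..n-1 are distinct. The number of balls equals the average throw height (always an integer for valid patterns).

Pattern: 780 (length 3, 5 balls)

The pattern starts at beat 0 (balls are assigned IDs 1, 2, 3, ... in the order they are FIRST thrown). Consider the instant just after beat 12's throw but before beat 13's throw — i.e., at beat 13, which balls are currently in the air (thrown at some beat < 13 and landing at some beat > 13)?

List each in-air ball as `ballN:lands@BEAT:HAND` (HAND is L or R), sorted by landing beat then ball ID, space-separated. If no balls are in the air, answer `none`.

Answer: ball1:lands@15:R ball2:lands@16:L ball3:lands@18:L ball4:lands@19:R

Derivation:
Beat 0 (L): throw ball1 h=7 -> lands@7:R; in-air after throw: [b1@7:R]
Beat 1 (R): throw ball2 h=8 -> lands@9:R; in-air after throw: [b1@7:R b2@9:R]
Beat 3 (R): throw ball3 h=7 -> lands@10:L; in-air after throw: [b1@7:R b2@9:R b3@10:L]
Beat 4 (L): throw ball4 h=8 -> lands@12:L; in-air after throw: [b1@7:R b2@9:R b3@10:L b4@12:L]
Beat 6 (L): throw ball5 h=7 -> lands@13:R; in-air after throw: [b1@7:R b2@9:R b3@10:L b4@12:L b5@13:R]
Beat 7 (R): throw ball1 h=8 -> lands@15:R; in-air after throw: [b2@9:R b3@10:L b4@12:L b5@13:R b1@15:R]
Beat 9 (R): throw ball2 h=7 -> lands@16:L; in-air after throw: [b3@10:L b4@12:L b5@13:R b1@15:R b2@16:L]
Beat 10 (L): throw ball3 h=8 -> lands@18:L; in-air after throw: [b4@12:L b5@13:R b1@15:R b2@16:L b3@18:L]
Beat 12 (L): throw ball4 h=7 -> lands@19:R; in-air after throw: [b5@13:R b1@15:R b2@16:L b3@18:L b4@19:R]
Beat 13 (R): throw ball5 h=8 -> lands@21:R; in-air after throw: [b1@15:R b2@16:L b3@18:L b4@19:R b5@21:R]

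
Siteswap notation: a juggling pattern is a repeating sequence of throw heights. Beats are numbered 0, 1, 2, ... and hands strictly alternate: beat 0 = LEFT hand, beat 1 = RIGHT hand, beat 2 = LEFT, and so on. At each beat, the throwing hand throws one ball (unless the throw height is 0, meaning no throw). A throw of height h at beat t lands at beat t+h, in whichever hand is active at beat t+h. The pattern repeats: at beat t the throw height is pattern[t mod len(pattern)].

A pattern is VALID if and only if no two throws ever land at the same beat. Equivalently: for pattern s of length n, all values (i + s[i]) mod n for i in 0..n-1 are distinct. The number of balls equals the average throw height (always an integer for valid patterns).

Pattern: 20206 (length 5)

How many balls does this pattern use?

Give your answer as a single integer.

Answer: 2

Derivation:
Pattern = [2, 0, 2, 0, 6], length n = 5
  position 0: throw height = 2, running sum = 2
  position 1: throw height = 0, running sum = 2
  position 2: throw height = 2, running sum = 4
  position 3: throw height = 0, running sum = 4
  position 4: throw height = 6, running sum = 10
Total sum = 10; balls = sum / n = 10 / 5 = 2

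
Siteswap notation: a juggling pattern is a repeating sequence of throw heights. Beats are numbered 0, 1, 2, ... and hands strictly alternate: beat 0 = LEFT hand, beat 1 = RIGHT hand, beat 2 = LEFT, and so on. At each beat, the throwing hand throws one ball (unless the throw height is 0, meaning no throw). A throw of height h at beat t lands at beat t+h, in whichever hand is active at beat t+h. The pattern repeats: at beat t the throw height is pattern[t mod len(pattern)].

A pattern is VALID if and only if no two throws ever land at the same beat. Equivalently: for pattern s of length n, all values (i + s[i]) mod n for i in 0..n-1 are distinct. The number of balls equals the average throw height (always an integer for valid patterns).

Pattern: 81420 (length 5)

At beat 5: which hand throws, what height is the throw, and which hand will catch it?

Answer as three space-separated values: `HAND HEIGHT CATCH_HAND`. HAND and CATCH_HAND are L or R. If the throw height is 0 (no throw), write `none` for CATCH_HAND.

Answer: R 8 R

Derivation:
Beat 5: 5 mod 2 = 1, so hand = R
Throw height = pattern[5 mod 5] = pattern[0] = 8
Lands at beat 5+8=13, 13 mod 2 = 1, so catch hand = R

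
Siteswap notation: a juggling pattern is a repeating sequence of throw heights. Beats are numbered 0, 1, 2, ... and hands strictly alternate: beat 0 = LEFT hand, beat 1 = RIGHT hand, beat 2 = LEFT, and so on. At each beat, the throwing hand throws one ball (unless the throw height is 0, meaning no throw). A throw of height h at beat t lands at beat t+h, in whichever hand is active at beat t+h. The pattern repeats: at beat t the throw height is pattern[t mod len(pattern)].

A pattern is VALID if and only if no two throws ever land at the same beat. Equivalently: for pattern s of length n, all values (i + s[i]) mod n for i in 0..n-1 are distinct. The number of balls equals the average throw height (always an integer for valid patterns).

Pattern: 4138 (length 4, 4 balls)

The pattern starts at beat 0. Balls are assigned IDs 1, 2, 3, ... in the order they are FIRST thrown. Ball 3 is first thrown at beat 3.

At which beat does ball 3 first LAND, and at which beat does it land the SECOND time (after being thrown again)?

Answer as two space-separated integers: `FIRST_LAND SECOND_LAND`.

Answer: 11 19

Derivation:
Beat 0 (L): throw ball1 h=4 -> lands@4:L; in-air after throw: [b1@4:L]
Beat 1 (R): throw ball2 h=1 -> lands@2:L; in-air after throw: [b2@2:L b1@4:L]
Beat 2 (L): throw ball2 h=3 -> lands@5:R; in-air after throw: [b1@4:L b2@5:R]
Beat 3 (R): throw ball3 h=8 -> lands@11:R; in-air after throw: [b1@4:L b2@5:R b3@11:R]
Beat 4 (L): throw ball1 h=4 -> lands@8:L; in-air after throw: [b2@5:R b1@8:L b3@11:R]
Beat 5 (R): throw ball2 h=1 -> lands@6:L; in-air after throw: [b2@6:L b1@8:L b3@11:R]
Beat 6 (L): throw ball2 h=3 -> lands@9:R; in-air after throw: [b1@8:L b2@9:R b3@11:R]
Beat 7 (R): throw ball4 h=8 -> lands@15:R; in-air after throw: [b1@8:L b2@9:R b3@11:R b4@15:R]
Beat 8 (L): throw ball1 h=4 -> lands@12:L; in-air after throw: [b2@9:R b3@11:R b1@12:L b4@15:R]
Beat 9 (R): throw ball2 h=1 -> lands@10:L; in-air after throw: [b2@10:L b3@11:R b1@12:L b4@15:R]
Beat 10 (L): throw ball2 h=3 -> lands@13:R; in-air after throw: [b3@11:R b1@12:L b2@13:R b4@15:R]
Beat 11 (R): throw ball3 h=8 -> lands@19:R; in-air after throw: [b1@12:L b2@13:R b4@15:R b3@19:R]
Beat 12 (L): throw ball1 h=4 -> lands@16:L; in-air after throw: [b2@13:R b4@15:R b1@16:L b3@19:R]
Beat 13 (R): throw ball2 h=1 -> lands@14:L; in-air after throw: [b2@14:L b4@15:R b1@16:L b3@19:R]
Beat 14 (L): throw ball2 h=3 -> lands@17:R; in-air after throw: [b4@15:R b1@16:L b2@17:R b3@19:R]
Beat 15 (R): throw ball4 h=8 -> lands@23:R; in-air after throw: [b1@16:L b2@17:R b3@19:R b4@23:R]
Beat 16 (L): throw ball1 h=4 -> lands@20:L; in-air after throw: [b2@17:R b3@19:R b1@20:L b4@23:R]
Beat 17 (R): throw ball2 h=1 -> lands@18:L; in-air after throw: [b2@18:L b3@19:R b1@20:L b4@23:R]
Beat 18 (L): throw ball2 h=3 -> lands@21:R; in-air after throw: [b3@19:R b1@20:L b2@21:R b4@23:R]
Beat 19 (R): throw ball3 h=8 -> lands@27:R; in-air after throw: [b1@20:L b2@21:R b4@23:R b3@27:R]
Ball 3: thrown@3 h=8 -> first land @11; rethrown@11 h=8 -> second land @19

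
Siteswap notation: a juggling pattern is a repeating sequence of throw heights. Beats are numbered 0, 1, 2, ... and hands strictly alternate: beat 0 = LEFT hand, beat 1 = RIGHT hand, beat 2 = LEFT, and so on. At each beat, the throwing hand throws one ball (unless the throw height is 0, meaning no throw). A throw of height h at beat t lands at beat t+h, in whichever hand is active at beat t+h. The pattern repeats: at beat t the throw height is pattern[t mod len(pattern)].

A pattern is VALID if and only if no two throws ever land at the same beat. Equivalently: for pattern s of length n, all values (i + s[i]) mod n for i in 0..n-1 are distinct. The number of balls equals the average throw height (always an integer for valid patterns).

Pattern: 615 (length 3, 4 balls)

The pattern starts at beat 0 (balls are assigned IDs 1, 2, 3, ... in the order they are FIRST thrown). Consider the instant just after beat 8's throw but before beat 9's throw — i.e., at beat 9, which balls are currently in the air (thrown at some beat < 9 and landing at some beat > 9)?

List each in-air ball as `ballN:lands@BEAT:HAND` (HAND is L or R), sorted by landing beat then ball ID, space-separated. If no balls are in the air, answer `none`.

Beat 0 (L): throw ball1 h=6 -> lands@6:L; in-air after throw: [b1@6:L]
Beat 1 (R): throw ball2 h=1 -> lands@2:L; in-air after throw: [b2@2:L b1@6:L]
Beat 2 (L): throw ball2 h=5 -> lands@7:R; in-air after throw: [b1@6:L b2@7:R]
Beat 3 (R): throw ball3 h=6 -> lands@9:R; in-air after throw: [b1@6:L b2@7:R b3@9:R]
Beat 4 (L): throw ball4 h=1 -> lands@5:R; in-air after throw: [b4@5:R b1@6:L b2@7:R b3@9:R]
Beat 5 (R): throw ball4 h=5 -> lands@10:L; in-air after throw: [b1@6:L b2@7:R b3@9:R b4@10:L]
Beat 6 (L): throw ball1 h=6 -> lands@12:L; in-air after throw: [b2@7:R b3@9:R b4@10:L b1@12:L]
Beat 7 (R): throw ball2 h=1 -> lands@8:L; in-air after throw: [b2@8:L b3@9:R b4@10:L b1@12:L]
Beat 8 (L): throw ball2 h=5 -> lands@13:R; in-air after throw: [b3@9:R b4@10:L b1@12:L b2@13:R]
Beat 9 (R): throw ball3 h=6 -> lands@15:R; in-air after throw: [b4@10:L b1@12:L b2@13:R b3@15:R]

Answer: ball4:lands@10:L ball1:lands@12:L ball2:lands@13:R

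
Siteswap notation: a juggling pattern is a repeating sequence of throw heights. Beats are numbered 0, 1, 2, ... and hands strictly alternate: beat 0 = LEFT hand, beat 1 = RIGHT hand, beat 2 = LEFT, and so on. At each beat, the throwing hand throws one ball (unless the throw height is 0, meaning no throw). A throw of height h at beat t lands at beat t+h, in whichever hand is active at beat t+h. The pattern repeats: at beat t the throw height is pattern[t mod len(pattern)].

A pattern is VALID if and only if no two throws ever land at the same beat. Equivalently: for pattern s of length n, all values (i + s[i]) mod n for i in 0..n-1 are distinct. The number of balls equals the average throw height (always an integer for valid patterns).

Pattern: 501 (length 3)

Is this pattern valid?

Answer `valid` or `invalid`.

i=0: (i + s[i]) mod n = (0 + 5) mod 3 = 2
i=1: (i + s[i]) mod n = (1 + 0) mod 3 = 1
i=2: (i + s[i]) mod n = (2 + 1) mod 3 = 0
Residues: [2, 1, 0], distinct: True

Answer: valid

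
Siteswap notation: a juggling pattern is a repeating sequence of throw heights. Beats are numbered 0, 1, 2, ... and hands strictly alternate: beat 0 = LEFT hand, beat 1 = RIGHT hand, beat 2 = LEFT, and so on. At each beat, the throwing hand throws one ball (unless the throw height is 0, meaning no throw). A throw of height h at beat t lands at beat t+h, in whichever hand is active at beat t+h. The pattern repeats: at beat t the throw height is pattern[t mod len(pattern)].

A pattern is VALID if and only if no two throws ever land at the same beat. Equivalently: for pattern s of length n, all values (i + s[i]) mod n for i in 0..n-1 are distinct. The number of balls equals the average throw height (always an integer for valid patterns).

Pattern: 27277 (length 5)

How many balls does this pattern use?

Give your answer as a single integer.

Answer: 5

Derivation:
Pattern = [2, 7, 2, 7, 7], length n = 5
  position 0: throw height = 2, running sum = 2
  position 1: throw height = 7, running sum = 9
  position 2: throw height = 2, running sum = 11
  position 3: throw height = 7, running sum = 18
  position 4: throw height = 7, running sum = 25
Total sum = 25; balls = sum / n = 25 / 5 = 5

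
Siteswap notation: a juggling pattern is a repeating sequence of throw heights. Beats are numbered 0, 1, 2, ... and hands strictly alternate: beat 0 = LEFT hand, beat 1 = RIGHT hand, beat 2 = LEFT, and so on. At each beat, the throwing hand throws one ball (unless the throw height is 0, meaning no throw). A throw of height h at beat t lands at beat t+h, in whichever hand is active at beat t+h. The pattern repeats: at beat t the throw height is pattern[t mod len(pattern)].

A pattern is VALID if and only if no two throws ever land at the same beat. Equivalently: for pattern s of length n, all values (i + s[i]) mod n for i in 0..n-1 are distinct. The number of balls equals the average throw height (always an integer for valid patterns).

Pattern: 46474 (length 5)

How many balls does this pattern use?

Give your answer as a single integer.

Pattern = [4, 6, 4, 7, 4], length n = 5
  position 0: throw height = 4, running sum = 4
  position 1: throw height = 6, running sum = 10
  position 2: throw height = 4, running sum = 14
  position 3: throw height = 7, running sum = 21
  position 4: throw height = 4, running sum = 25
Total sum = 25; balls = sum / n = 25 / 5 = 5

Answer: 5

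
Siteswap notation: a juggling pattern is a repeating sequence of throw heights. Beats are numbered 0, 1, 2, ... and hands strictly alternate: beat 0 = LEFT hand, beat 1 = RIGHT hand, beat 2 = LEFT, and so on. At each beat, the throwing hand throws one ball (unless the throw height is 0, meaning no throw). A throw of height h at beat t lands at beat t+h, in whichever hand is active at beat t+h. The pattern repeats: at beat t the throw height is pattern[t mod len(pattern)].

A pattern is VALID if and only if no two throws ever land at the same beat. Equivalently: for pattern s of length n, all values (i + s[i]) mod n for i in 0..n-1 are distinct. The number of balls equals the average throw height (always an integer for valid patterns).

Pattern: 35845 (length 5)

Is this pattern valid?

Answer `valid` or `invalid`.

Answer: valid

Derivation:
i=0: (i + s[i]) mod n = (0 + 3) mod 5 = 3
i=1: (i + s[i]) mod n = (1 + 5) mod 5 = 1
i=2: (i + s[i]) mod n = (2 + 8) mod 5 = 0
i=3: (i + s[i]) mod n = (3 + 4) mod 5 = 2
i=4: (i + s[i]) mod n = (4 + 5) mod 5 = 4
Residues: [3, 1, 0, 2, 4], distinct: True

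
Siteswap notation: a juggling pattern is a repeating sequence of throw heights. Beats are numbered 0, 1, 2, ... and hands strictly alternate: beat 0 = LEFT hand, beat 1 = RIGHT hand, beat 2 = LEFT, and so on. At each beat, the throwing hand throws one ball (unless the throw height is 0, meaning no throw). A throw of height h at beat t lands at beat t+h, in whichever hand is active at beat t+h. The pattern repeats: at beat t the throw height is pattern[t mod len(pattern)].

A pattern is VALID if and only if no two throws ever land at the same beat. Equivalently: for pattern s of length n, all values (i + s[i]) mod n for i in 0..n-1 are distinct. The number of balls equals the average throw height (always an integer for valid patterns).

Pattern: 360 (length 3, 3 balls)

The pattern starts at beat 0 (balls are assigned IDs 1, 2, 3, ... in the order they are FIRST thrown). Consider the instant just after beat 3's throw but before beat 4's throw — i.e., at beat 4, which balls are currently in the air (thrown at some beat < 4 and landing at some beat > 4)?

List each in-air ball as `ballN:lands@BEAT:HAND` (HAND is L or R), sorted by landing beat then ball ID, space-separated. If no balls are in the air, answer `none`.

Beat 0 (L): throw ball1 h=3 -> lands@3:R; in-air after throw: [b1@3:R]
Beat 1 (R): throw ball2 h=6 -> lands@7:R; in-air after throw: [b1@3:R b2@7:R]
Beat 3 (R): throw ball1 h=3 -> lands@6:L; in-air after throw: [b1@6:L b2@7:R]
Beat 4 (L): throw ball3 h=6 -> lands@10:L; in-air after throw: [b1@6:L b2@7:R b3@10:L]

Answer: ball1:lands@6:L ball2:lands@7:R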